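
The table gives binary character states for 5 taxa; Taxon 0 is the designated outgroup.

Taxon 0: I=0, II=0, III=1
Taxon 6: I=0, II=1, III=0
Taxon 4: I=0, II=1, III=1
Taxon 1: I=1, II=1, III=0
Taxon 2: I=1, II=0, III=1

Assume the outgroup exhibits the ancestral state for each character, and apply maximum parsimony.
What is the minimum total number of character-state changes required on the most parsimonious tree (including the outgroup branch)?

Character polarity is set by the outgroup: the derived state is whichever differs from the outgroup's state, so for III the derived state is '0', and for the remaining characters it is '1'.
I groups Taxon 1 and Taxon 2, which is incompatible with the clades supported by the remaining characters; treating it as convergent (homoplasy) costs fewer steps than any alternative tree.
Only Taxon 1, Taxon 4, and Taxon 6 show the derived state '1' for II, supporting them as a clade.
Only Taxon 1 and Taxon 6 show the derived state '0' for III, supporting them as a clade.
Most parsimonious ingroup topology: (((Taxon 6,Taxon 1),Taxon 4),Taxon 2).
Changes per character on this tree: I: 2; II: 1; III: 1.
Total = 4.

4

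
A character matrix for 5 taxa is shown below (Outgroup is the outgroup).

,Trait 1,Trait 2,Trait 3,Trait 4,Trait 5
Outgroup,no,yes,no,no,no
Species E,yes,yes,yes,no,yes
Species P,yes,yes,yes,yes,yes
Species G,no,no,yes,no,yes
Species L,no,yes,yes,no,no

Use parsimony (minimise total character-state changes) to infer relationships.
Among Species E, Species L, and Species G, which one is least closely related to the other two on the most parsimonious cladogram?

Species L

Character polarity is set by the outgroup: the derived state is whichever differs from the outgroup's state, so for Trait 2 the derived state is 'no', and for the remaining characters it is 'yes'.
Trait 1 (derived state 'yes') is shared by Species E and Species P — a synapomorphy uniting that clade.
Trait 2: derived state 'no' in Species G only — an autapomorphy, so it tells us nothing about relationships among taxa.
Trait 3 (derived state 'yes') is shared by all ingroup taxa — unites the whole ingroup.
Trait 4 (derived state 'yes') is unique to Species P (autapomorphy; uninformative for grouping).
Only Species E, Species G, and Species P show the derived state 'yes' for Trait 5, supporting them as a clade.
Most parsimonious ingroup topology: ((Species G,(Species P,Species E)),Species L).
Species G and Species E share a more recent common ancestor with each other than either does with Species L, so Species L is the least closely related of the three.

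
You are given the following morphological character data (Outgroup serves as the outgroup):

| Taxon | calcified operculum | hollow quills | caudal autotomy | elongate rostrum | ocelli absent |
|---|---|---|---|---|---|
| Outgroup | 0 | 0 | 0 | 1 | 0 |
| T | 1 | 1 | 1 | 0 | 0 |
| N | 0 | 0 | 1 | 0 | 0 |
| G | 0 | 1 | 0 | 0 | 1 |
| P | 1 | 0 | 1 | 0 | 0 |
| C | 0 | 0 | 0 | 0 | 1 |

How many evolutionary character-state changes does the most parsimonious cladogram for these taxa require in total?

6

Character polarity is set by the outgroup: the derived state is whichever differs from the outgroup's state, so for elongate rostrum the derived state is '0', and for the remaining characters it is '1'.
calcified operculum: derived state '1' in P and T only — synapomorphy for {P, T}.
hollow quills (state '1') occurs in G and T but conflicts with the nesting implied by the other characters — most parsimoniously interpreted as homoplasy.
Only N, P, and T show the derived state '1' for caudal autotomy, supporting them as a clade.
All ingroup taxa share the derived state '0' for elongate rostrum; it defines the ingroup but does not resolve relationships within it.
ocelli absent (derived state '1') is shared by C and G — a synapomorphy uniting that clade.
Most parsimonious ingroup topology: (((T,P),N),(G,C)).
Changes per character on this tree: calcified operculum: 1; hollow quills: 2; caudal autotomy: 1; elongate rostrum: 1; ocelli absent: 1.
Total = 6.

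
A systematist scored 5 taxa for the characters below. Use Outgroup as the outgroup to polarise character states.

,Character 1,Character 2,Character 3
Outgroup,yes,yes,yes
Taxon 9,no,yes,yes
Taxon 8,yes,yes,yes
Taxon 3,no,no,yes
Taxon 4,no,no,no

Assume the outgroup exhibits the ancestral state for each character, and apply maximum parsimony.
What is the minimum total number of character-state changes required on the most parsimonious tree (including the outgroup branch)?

3

The outgroup has state 'yes' for every character, so 'no' is the derived state throughout.
Only Taxon 3, Taxon 4, and Taxon 9 show the derived state 'no' for Character 1, supporting them as a clade.
Only Taxon 3 and Taxon 4 show the derived state 'no' for Character 2, supporting them as a clade.
Character 3 (derived state 'no') is unique to Taxon 4 (autapomorphy; uninformative for grouping).
Most parsimonious ingroup topology: ((Taxon 9,(Taxon 3,Taxon 4)),Taxon 8).
Changes per character on this tree: Character 1: 1; Character 2: 1; Character 3: 1.
Total = 3.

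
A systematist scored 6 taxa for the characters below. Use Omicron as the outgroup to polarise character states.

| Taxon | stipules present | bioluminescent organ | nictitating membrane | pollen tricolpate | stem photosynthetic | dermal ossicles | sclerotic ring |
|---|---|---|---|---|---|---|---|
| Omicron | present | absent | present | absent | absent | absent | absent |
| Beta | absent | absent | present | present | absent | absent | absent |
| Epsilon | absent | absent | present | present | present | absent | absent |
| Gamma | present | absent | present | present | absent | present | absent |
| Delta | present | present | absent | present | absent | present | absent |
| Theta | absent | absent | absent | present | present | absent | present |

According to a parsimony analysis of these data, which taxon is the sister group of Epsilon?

Character polarity is set by the outgroup: the derived state is whichever differs from the outgroup's state, so for stipules present, nictitating membrane the derived state is 'absent', and for the remaining characters it is 'present'.
stipules present (derived state 'absent') is shared by Beta, Epsilon, and Theta — a synapomorphy uniting that clade.
bioluminescent organ (derived state 'present') is unique to Delta (autapomorphy; uninformative for grouping).
nictitating membrane (state 'absent') occurs in Delta and Theta but conflicts with the nesting implied by the other characters — most parsimoniously interpreted as homoplasy.
All ingroup taxa share the derived state 'present' for pollen tricolpate; it defines the ingroup but does not resolve relationships within it.
Only Epsilon and Theta show the derived state 'present' for stem photosynthetic, supporting them as a clade.
dermal ossicles (derived state 'present') is shared by Delta and Gamma — a synapomorphy uniting that clade.
sclerotic ring (derived state 'present') is unique to Theta (autapomorphy; uninformative for grouping).
Most parsimonious ingroup topology: ((Beta,(Epsilon,Theta)),(Gamma,Delta)).
Epsilon and Theta form a cherry on this tree, so they are sister taxa.

Theta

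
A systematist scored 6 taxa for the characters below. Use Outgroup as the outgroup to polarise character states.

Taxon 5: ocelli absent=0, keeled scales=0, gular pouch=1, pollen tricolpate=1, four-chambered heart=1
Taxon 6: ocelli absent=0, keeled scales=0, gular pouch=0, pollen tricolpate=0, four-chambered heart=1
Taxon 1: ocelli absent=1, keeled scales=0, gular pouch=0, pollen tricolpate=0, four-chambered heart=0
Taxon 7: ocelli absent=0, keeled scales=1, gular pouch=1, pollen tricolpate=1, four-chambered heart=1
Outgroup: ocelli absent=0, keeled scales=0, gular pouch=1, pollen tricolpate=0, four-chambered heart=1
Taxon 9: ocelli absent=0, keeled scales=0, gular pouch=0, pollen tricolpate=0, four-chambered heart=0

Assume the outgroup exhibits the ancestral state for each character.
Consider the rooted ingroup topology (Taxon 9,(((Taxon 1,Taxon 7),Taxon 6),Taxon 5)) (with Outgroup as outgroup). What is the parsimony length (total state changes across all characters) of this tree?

9

Map each character onto (Taxon 9,(((Taxon 1,Taxon 7),Taxon 6),Taxon 5)) (rooted by Outgroup) and count the minimum state changes it requires (Fitch parsimony):
ocelli absent: 1; keeled scales: 1; gular pouch: 3; pollen tricolpate: 2; four-chambered heart: 2.
Total tree length = 9.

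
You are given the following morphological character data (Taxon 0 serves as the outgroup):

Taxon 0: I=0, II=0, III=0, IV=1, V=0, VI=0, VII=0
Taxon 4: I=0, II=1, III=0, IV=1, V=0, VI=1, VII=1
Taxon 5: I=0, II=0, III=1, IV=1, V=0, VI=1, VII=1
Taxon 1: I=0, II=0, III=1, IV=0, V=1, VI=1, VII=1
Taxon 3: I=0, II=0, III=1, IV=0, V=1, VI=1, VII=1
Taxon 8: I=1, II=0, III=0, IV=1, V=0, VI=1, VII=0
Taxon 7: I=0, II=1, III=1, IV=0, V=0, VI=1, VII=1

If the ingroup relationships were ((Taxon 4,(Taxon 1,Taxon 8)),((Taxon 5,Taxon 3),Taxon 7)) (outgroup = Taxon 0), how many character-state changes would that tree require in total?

Map each character onto ((Taxon 4,(Taxon 1,Taxon 8)),((Taxon 5,Taxon 3),Taxon 7)) (rooted by Taxon 0) and count the minimum state changes it requires (Fitch parsimony):
I: 1; II: 2; III: 2; IV: 3; V: 2; VI: 1; VII: 2.
Total tree length = 13.

13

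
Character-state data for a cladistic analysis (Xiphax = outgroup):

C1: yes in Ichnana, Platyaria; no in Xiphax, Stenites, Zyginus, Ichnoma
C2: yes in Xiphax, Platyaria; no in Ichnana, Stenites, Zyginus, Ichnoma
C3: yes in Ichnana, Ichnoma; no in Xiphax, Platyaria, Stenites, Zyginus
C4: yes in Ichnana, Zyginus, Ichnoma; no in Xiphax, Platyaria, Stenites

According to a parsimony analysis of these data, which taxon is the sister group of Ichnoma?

Character polarity is set by the outgroup: the derived state is whichever differs from the outgroup's state, so for C2 the derived state is 'no', and for the remaining characters it is 'yes'.
C1 (state 'yes') occurs in Ichnana and Platyaria but conflicts with the nesting implied by the other characters — most parsimoniously interpreted as homoplasy.
C2: derived state 'no' in Ichnana, Ichnoma, Stenites, and Zyginus only — synapomorphy for {Ichnana, Ichnoma, Stenites, Zyginus}.
Only Ichnana and Ichnoma show the derived state 'yes' for C3, supporting them as a clade.
C4 (derived state 'yes') is shared by Ichnana, Ichnoma, and Zyginus — a synapomorphy uniting that clade.
Most parsimonious ingroup topology: ((((Ichnana,Ichnoma),Zyginus),Stenites),Platyaria).
Ichnoma and Ichnana form a cherry on this tree, so they are sister taxa.

Ichnana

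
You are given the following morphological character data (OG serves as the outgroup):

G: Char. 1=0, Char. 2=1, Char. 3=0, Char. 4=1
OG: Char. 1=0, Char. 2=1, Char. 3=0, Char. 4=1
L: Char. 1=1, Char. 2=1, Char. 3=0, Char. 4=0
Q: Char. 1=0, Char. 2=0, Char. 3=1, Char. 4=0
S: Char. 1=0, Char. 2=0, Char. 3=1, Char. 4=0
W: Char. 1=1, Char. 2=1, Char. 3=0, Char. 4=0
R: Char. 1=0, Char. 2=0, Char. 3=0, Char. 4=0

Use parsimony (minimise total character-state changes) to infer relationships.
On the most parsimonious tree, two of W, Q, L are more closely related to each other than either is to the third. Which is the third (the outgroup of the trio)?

Q

Character polarity is set by the outgroup: the derived state is whichever differs from the outgroup's state, so for Char. 2, Char. 4 the derived state is '0', and for the remaining characters it is '1'.
Only L and W show the derived state '1' for Char. 1, supporting them as a clade.
Char. 2: derived state '0' in Q, R, and S only — synapomorphy for {Q, R, S}.
Only Q and S show the derived state '1' for Char. 3, supporting them as a clade.
Char. 4: derived state '0' in L, Q, R, S, and W only — synapomorphy for {L, Q, R, S, W}.
Most parsimonious ingroup topology: ((((Q,S),R),(L,W)),G).
W and L share a more recent common ancestor with each other than either does with Q, so Q is the least closely related of the three.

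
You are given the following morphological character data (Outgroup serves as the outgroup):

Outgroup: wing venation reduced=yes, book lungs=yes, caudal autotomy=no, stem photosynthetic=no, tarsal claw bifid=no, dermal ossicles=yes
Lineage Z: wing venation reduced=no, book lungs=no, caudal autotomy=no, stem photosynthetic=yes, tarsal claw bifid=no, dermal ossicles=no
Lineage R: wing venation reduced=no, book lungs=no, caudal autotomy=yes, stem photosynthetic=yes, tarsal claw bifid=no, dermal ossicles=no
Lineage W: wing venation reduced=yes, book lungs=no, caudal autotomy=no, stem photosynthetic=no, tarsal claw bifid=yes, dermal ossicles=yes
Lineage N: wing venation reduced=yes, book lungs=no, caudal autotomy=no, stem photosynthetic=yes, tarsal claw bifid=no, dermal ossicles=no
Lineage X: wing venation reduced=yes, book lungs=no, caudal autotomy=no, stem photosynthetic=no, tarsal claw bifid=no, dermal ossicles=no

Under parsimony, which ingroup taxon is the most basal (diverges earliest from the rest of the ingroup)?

Lineage W

Character polarity is set by the outgroup: the derived state is whichever differs from the outgroup's state, so for wing venation reduced, book lungs, dermal ossicles the derived state is 'no', and for the remaining characters it is 'yes'.
wing venation reduced (derived state 'no') is shared by Lineage R and Lineage Z — a synapomorphy uniting that clade.
book lungs (derived state 'no') is shared by all ingroup taxa — unites the whole ingroup.
caudal autotomy: derived state 'yes' in Lineage R only — an autapomorphy, so it tells us nothing about relationships among taxa.
Only Lineage N, Lineage R, and Lineage Z show the derived state 'yes' for stem photosynthetic, supporting them as a clade.
tarsal claw bifid (derived state 'yes') is unique to Lineage W (autapomorphy; uninformative for grouping).
dermal ossicles (derived state 'no') is shared by Lineage N, Lineage R, Lineage X, and Lineage Z — a synapomorphy uniting that clade.
Most parsimonious ingroup topology: ((((Lineage Z,Lineage R),Lineage N),Lineage X),Lineage W).
Lineage W is sister to the clade containing all other ingroup taxa, so it is the earliest-diverging (most basal) ingroup lineage.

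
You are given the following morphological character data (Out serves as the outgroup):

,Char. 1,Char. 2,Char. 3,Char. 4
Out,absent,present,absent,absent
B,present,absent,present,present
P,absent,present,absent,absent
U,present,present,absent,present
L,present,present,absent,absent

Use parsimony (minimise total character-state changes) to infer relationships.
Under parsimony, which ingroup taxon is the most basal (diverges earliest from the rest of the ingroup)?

P

Character polarity is set by the outgroup: the derived state is whichever differs from the outgroup's state, so for Char. 2 the derived state is 'absent', and for the remaining characters it is 'present'.
Char. 1 (derived state 'present') is shared by B, L, and U — a synapomorphy uniting that clade.
Char. 2 (derived state 'absent') is unique to B (autapomorphy; uninformative for grouping).
Char. 3 (derived state 'present') is unique to B (autapomorphy; uninformative for grouping).
Char. 4: derived state 'present' in B and U only — synapomorphy for {B, U}.
Most parsimonious ingroup topology: (((B,U),L),P).
P is sister to the clade containing all other ingroup taxa, so it is the earliest-diverging (most basal) ingroup lineage.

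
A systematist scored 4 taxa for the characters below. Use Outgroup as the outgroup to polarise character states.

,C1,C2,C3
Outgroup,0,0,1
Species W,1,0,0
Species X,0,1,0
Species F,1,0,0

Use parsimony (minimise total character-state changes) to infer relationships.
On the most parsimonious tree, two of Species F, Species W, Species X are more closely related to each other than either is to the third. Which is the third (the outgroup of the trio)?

Species X

Character polarity is set by the outgroup: the derived state is whichever differs from the outgroup's state, so for C3 the derived state is '0', and for the remaining characters it is '1'.
C1 (derived state '1') is shared by Species F and Species W — a synapomorphy uniting that clade.
C2 (derived state '1') is unique to Species X (autapomorphy; uninformative for grouping).
C3 (derived state '0') is shared by all ingroup taxa — unites the whole ingroup.
Most parsimonious ingroup topology: ((Species W,Species F),Species X).
Species W and Species F share a more recent common ancestor with each other than either does with Species X, so Species X is the least closely related of the three.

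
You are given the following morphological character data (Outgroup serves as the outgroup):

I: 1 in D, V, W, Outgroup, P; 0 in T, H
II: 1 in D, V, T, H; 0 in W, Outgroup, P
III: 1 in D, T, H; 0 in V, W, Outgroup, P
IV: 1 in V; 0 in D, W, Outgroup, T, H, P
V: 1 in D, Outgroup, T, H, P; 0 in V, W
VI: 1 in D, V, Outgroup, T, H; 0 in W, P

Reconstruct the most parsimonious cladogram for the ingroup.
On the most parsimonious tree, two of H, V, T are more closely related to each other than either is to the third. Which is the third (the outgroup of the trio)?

V

Character polarity is set by the outgroup: the derived state is whichever differs from the outgroup's state, so for I, V, VI the derived state is '0', and for the remaining characters it is '1'.
I: derived state '0' in H and T only — synapomorphy for {H, T}.
II: derived state '1' in D, H, T, and V only — synapomorphy for {D, H, T, V}.
Only D, H, and T show the derived state '1' for III, supporting them as a clade.
IV: derived state '1' in V only — an autapomorphy, so it tells us nothing about relationships among taxa.
V groups V and W, which is incompatible with the clades supported by the remaining characters; treating it as convergent (homoplasy) costs fewer steps than any alternative tree.
VI (derived state '0') is shared by P and W — a synapomorphy uniting that clade.
Most parsimonious ingroup topology: ((P,W),((D,(T,H)),V)).
T and H share a more recent common ancestor with each other than either does with V, so V is the least closely related of the three.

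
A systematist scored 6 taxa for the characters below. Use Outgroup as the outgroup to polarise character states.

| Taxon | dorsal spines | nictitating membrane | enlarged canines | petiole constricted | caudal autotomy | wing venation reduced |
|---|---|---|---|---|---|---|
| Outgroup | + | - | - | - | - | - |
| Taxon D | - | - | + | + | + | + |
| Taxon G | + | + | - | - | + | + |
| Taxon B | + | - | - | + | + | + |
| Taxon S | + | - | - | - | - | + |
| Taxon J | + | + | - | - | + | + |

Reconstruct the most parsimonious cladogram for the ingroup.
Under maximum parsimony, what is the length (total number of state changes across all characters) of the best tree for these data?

Character polarity is set by the outgroup: the derived state is whichever differs from the outgroup's state, so for dorsal spines the derived state is '-', and for the remaining characters it is '+'.
dorsal spines (derived state '-') is unique to Taxon D (autapomorphy; uninformative for grouping).
nictitating membrane (derived state '+') is shared by Taxon G and Taxon J — a synapomorphy uniting that clade.
enlarged canines (derived state '+') is unique to Taxon D (autapomorphy; uninformative for grouping).
petiole constricted (derived state '+') is shared by Taxon B and Taxon D — a synapomorphy uniting that clade.
caudal autotomy (derived state '+') is shared by Taxon B, Taxon D, Taxon G, and Taxon J — a synapomorphy uniting that clade.
All ingroup taxa share the derived state '+' for wing venation reduced; it defines the ingroup but does not resolve relationships within it.
Most parsimonious ingroup topology: (((Taxon D,Taxon B),(Taxon G,Taxon J)),Taxon S).
Changes per character on this tree: dorsal spines: 1; nictitating membrane: 1; enlarged canines: 1; petiole constricted: 1; caudal autotomy: 1; wing venation reduced: 1.
Total = 6.

6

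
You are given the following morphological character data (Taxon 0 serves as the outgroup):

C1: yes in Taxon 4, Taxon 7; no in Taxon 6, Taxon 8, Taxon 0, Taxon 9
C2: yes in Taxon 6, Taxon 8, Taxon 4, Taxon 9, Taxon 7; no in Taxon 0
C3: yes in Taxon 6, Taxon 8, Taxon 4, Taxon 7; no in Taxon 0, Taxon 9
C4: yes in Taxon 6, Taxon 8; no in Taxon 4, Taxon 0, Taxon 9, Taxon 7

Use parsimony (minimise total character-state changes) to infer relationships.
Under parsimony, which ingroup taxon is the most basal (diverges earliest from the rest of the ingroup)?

Taxon 9

The outgroup has state 'no' for every character, so 'yes' is the derived state throughout.
C1 (derived state 'yes') is shared by Taxon 4 and Taxon 7 — a synapomorphy uniting that clade.
All ingroup taxa share the derived state 'yes' for C2; it defines the ingroup but does not resolve relationships within it.
Only Taxon 4, Taxon 6, Taxon 7, and Taxon 8 show the derived state 'yes' for C3, supporting them as a clade.
Only Taxon 6 and Taxon 8 show the derived state 'yes' for C4, supporting them as a clade.
Most parsimonious ingroup topology: (((Taxon 4,Taxon 7),(Taxon 6,Taxon 8)),Taxon 9).
Taxon 9 is sister to the clade containing all other ingroup taxa, so it is the earliest-diverging (most basal) ingroup lineage.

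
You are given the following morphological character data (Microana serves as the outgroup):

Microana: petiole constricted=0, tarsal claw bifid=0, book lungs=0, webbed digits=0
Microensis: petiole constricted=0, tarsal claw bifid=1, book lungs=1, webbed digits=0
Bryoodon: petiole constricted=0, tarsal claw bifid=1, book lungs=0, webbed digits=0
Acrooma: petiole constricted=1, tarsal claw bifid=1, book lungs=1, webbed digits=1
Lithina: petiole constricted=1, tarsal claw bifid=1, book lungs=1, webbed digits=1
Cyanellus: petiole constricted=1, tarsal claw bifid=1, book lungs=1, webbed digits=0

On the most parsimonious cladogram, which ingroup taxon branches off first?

The outgroup has state '0' for every character, so '1' is the derived state throughout.
petiole constricted (derived state '1') is shared by Acrooma, Cyanellus, and Lithina — a synapomorphy uniting that clade.
All ingroup taxa share the derived state '1' for tarsal claw bifid; it defines the ingroup but does not resolve relationships within it.
book lungs: derived state '1' in Acrooma, Cyanellus, Lithina, and Microensis only — synapomorphy for {Acrooma, Cyanellus, Lithina, Microensis}.
Only Acrooma and Lithina show the derived state '1' for webbed digits, supporting them as a clade.
Most parsimonious ingroup topology: ((Microensis,((Acrooma,Lithina),Cyanellus)),Bryoodon).
Bryoodon is sister to the clade containing all other ingroup taxa, so it is the earliest-diverging (most basal) ingroup lineage.

Bryoodon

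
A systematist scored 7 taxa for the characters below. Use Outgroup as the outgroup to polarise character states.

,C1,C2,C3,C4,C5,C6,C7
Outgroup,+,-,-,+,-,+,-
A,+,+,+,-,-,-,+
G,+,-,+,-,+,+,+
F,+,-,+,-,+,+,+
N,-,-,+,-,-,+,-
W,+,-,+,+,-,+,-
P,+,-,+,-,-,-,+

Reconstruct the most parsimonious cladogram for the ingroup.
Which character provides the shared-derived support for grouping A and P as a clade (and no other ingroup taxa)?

C6

Character polarity is set by the outgroup: the derived state is whichever differs from the outgroup's state, so for C1, C4, C6 the derived state is '-', and for the remaining characters it is '+'.
C1 (derived state '-') is unique to N (autapomorphy; uninformative for grouping).
C2 (derived state '+') is unique to A (autapomorphy; uninformative for grouping).
C3 (derived state '+') is shared by all ingroup taxa — unites the whole ingroup.
C4 (derived state '-') is shared by A, F, G, N, and P — a synapomorphy uniting that clade.
Only F and G show the derived state '+' for C5, supporting them as a clade.
C6 (derived state '-') is shared by A and P — a synapomorphy uniting that clade.
Only A, F, G, and P show the derived state '+' for C7, supporting them as a clade.
Most parsimonious ingroup topology: ((((A,P),(G,F)),N),W).
The clade {A, P} is supported by C6: its derived state '-' occurs in exactly those taxa and in no other taxon (including the outgroup).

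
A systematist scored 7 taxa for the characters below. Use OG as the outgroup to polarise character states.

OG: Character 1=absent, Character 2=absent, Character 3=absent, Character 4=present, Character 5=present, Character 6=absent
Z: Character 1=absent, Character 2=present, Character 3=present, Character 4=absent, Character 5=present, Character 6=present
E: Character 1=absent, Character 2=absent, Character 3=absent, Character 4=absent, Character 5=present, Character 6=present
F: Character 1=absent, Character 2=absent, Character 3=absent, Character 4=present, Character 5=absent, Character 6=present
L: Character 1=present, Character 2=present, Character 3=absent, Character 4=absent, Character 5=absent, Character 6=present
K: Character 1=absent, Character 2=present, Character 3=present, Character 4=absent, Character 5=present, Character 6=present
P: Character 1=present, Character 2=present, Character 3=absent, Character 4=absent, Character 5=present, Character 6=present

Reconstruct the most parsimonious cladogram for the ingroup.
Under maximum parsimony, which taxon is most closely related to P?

L

Character polarity is set by the outgroup: the derived state is whichever differs from the outgroup's state, so for Character 4, Character 5 the derived state is 'absent', and for the remaining characters it is 'present'.
Character 1 (derived state 'present') is shared by L and P — a synapomorphy uniting that clade.
Character 2: derived state 'present' in K, L, P, and Z only — synapomorphy for {K, L, P, Z}.
Only K and Z show the derived state 'present' for Character 3, supporting them as a clade.
Only E, K, L, P, and Z show the derived state 'absent' for Character 4, supporting them as a clade.
Character 5 groups F and L, which is incompatible with the clades supported by the remaining characters; treating it as convergent (homoplasy) costs fewer steps than any alternative tree.
Character 6 (derived state 'present') is shared by all ingroup taxa — unites the whole ingroup.
Most parsimonious ingroup topology: ((((Z,K),(L,P)),E),F).
P and L form a cherry on this tree, so they are sister taxa.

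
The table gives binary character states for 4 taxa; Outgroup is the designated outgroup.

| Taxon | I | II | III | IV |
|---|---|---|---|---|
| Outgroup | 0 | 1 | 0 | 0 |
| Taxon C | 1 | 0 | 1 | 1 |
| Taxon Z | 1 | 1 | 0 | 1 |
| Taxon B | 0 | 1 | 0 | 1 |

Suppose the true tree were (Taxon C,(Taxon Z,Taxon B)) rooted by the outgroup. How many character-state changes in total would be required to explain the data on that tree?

Map each character onto (Taxon C,(Taxon Z,Taxon B)) (rooted by Outgroup) and count the minimum state changes it requires (Fitch parsimony):
I: 2; II: 1; III: 1; IV: 1.
Total tree length = 5.

5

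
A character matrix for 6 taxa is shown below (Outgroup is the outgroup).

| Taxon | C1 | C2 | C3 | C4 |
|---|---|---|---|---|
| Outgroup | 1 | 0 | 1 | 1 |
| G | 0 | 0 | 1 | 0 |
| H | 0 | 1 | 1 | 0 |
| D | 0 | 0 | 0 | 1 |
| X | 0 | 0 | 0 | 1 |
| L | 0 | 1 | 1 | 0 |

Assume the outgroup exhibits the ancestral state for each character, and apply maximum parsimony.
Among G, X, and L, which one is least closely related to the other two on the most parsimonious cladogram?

X

Character polarity is set by the outgroup: the derived state is whichever differs from the outgroup's state, so for C1, C3, C4 the derived state is '0', and for the remaining characters it is '1'.
All ingroup taxa share the derived state '0' for C1; it defines the ingroup but does not resolve relationships within it.
Only H and L show the derived state '1' for C2, supporting them as a clade.
Only D and X show the derived state '0' for C3, supporting them as a clade.
Only G, H, and L show the derived state '0' for C4, supporting them as a clade.
Most parsimonious ingroup topology: ((G,(H,L)),(D,X)).
G and L share a more recent common ancestor with each other than either does with X, so X is the least closely related of the three.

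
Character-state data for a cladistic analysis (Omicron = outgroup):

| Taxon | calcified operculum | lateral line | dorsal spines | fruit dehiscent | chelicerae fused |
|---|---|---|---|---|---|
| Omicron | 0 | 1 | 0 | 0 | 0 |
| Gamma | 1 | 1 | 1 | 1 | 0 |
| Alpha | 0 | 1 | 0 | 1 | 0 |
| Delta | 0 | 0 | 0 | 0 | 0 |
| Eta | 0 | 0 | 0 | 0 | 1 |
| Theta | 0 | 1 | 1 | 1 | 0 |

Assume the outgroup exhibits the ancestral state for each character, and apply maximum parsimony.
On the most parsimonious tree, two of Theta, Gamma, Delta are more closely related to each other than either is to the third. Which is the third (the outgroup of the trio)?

Character polarity is set by the outgroup: the derived state is whichever differs from the outgroup's state, so for lateral line the derived state is '0', and for the remaining characters it is '1'.
calcified operculum: derived state '1' in Gamma only — an autapomorphy, so it tells us nothing about relationships among taxa.
lateral line (derived state '0') is shared by Delta and Eta — a synapomorphy uniting that clade.
dorsal spines (derived state '1') is shared by Gamma and Theta — a synapomorphy uniting that clade.
Only Alpha, Gamma, and Theta show the derived state '1' for fruit dehiscent, supporting them as a clade.
chelicerae fused (derived state '1') is unique to Eta (autapomorphy; uninformative for grouping).
Most parsimonious ingroup topology: (((Gamma,Theta),Alpha),(Delta,Eta)).
Gamma and Theta share a more recent common ancestor with each other than either does with Delta, so Delta is the least closely related of the three.

Delta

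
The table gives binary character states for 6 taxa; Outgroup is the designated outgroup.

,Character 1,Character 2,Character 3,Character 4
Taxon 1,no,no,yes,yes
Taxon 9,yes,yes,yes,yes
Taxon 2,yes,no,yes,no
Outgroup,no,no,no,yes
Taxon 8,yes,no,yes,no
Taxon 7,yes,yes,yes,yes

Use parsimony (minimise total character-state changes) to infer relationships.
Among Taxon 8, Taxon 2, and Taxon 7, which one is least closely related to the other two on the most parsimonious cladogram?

Taxon 7

Character polarity is set by the outgroup: the derived state is whichever differs from the outgroup's state, so for Character 4 the derived state is 'no', and for the remaining characters it is 'yes'.
Only Taxon 2, Taxon 7, Taxon 8, and Taxon 9 show the derived state 'yes' for Character 1, supporting them as a clade.
Character 2 (derived state 'yes') is shared by Taxon 7 and Taxon 9 — a synapomorphy uniting that clade.
All ingroup taxa share the derived state 'yes' for Character 3; it defines the ingroup but does not resolve relationships within it.
Character 4: derived state 'no' in Taxon 2 and Taxon 8 only — synapomorphy for {Taxon 2, Taxon 8}.
Most parsimonious ingroup topology: (((Taxon 7,Taxon 9),(Taxon 2,Taxon 8)),Taxon 1).
Taxon 2 and Taxon 8 share a more recent common ancestor with each other than either does with Taxon 7, so Taxon 7 is the least closely related of the three.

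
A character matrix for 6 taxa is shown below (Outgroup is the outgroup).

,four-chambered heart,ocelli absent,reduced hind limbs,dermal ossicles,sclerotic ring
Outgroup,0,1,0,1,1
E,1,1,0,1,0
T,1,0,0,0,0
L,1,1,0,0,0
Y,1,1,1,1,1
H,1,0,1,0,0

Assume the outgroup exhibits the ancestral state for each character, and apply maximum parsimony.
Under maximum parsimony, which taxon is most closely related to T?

H

Character polarity is set by the outgroup: the derived state is whichever differs from the outgroup's state, so for ocelli absent, dermal ossicles, sclerotic ring the derived state is '0', and for the remaining characters it is '1'.
All ingroup taxa share the derived state '1' for four-chambered heart; it defines the ingroup but does not resolve relationships within it.
Only H and T show the derived state '0' for ocelli absent, supporting them as a clade.
reduced hind limbs (state '1') occurs in H and Y but conflicts with the nesting implied by the other characters — most parsimoniously interpreted as homoplasy.
dermal ossicles: derived state '0' in H, L, and T only — synapomorphy for {H, L, T}.
sclerotic ring (derived state '0') is shared by E, H, L, and T — a synapomorphy uniting that clade.
Most parsimonious ingroup topology: ((E,((T,H),L)),Y).
T and H form a cherry on this tree, so they are sister taxa.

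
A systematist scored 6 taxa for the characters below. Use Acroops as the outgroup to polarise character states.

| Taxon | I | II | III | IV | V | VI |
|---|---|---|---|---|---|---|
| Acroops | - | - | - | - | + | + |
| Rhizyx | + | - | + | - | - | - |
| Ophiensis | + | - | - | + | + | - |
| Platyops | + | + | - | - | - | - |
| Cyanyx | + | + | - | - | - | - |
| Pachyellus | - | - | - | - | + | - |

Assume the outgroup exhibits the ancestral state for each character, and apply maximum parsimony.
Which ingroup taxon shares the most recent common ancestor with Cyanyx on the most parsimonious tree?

Platyops

Character polarity is set by the outgroup: the derived state is whichever differs from the outgroup's state, so for V, VI the derived state is '-', and for the remaining characters it is '+'.
I: derived state '+' in Cyanyx, Ophiensis, Platyops, and Rhizyx only — synapomorphy for {Cyanyx, Ophiensis, Platyops, Rhizyx}.
II (derived state '+') is shared by Cyanyx and Platyops — a synapomorphy uniting that clade.
III: derived state '+' in Rhizyx only — an autapomorphy, so it tells us nothing about relationships among taxa.
IV: derived state '+' in Ophiensis only — an autapomorphy, so it tells us nothing about relationships among taxa.
V (derived state '-') is shared by Cyanyx, Platyops, and Rhizyx — a synapomorphy uniting that clade.
All ingroup taxa share the derived state '-' for VI; it defines the ingroup but does not resolve relationships within it.
Most parsimonious ingroup topology: (((Rhizyx,(Platyops,Cyanyx)),Ophiensis),Pachyellus).
Cyanyx and Platyops form a cherry on this tree, so they are sister taxa.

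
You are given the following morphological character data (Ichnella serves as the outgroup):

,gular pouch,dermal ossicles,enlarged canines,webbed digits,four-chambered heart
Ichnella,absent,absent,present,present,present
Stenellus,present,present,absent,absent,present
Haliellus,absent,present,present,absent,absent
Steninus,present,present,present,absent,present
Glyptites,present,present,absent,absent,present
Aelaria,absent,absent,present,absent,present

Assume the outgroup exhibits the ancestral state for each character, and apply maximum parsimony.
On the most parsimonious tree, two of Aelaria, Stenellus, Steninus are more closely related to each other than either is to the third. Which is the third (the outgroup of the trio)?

Character polarity is set by the outgroup: the derived state is whichever differs from the outgroup's state, so for enlarged canines, webbed digits, four-chambered heart the derived state is 'absent', and for the remaining characters it is 'present'.
Only Glyptites, Stenellus, and Steninus show the derived state 'present' for gular pouch, supporting them as a clade.
Only Glyptites, Haliellus, Stenellus, and Steninus show the derived state 'present' for dermal ossicles, supporting them as a clade.
enlarged canines (derived state 'absent') is shared by Glyptites and Stenellus — a synapomorphy uniting that clade.
webbed digits (derived state 'absent') is shared by all ingroup taxa — unites the whole ingroup.
four-chambered heart: derived state 'absent' in Haliellus only — an autapomorphy, so it tells us nothing about relationships among taxa.
Most parsimonious ingroup topology: ((((Stenellus,Glyptites),Steninus),Haliellus),Aelaria).
Steninus and Stenellus share a more recent common ancestor with each other than either does with Aelaria, so Aelaria is the least closely related of the three.

Aelaria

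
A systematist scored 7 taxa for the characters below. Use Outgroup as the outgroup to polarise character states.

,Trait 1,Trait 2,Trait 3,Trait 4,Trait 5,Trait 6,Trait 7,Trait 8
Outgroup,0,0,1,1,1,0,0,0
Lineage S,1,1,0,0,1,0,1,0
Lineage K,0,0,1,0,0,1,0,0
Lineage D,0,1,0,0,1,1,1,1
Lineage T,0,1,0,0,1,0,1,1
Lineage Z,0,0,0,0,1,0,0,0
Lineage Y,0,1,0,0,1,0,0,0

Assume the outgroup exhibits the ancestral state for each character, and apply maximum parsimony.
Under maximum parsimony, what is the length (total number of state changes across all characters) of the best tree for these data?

9

Character polarity is set by the outgroup: the derived state is whichever differs from the outgroup's state, so for Trait 3, Trait 4, Trait 5 the derived state is '0', and for the remaining characters it is '1'.
Trait 1: derived state '1' in Lineage S only — an autapomorphy, so it tells us nothing about relationships among taxa.
Trait 2 (derived state '1') is shared by Lineage D, Lineage S, Lineage T, and Lineage Y — a synapomorphy uniting that clade.
Only Lineage D, Lineage S, Lineage T, Lineage Y, and Lineage Z show the derived state '0' for Trait 3, supporting them as a clade.
Trait 4 (derived state '0') is shared by all ingroup taxa — unites the whole ingroup.
Trait 5 (derived state '0') is unique to Lineage K (autapomorphy; uninformative for grouping).
Trait 6 groups Lineage D and Lineage K, which is incompatible with the clades supported by the remaining characters; treating it as convergent (homoplasy) costs fewer steps than any alternative tree.
Trait 7 (derived state '1') is shared by Lineage D, Lineage S, and Lineage T — a synapomorphy uniting that clade.
Trait 8 (derived state '1') is shared by Lineage D and Lineage T — a synapomorphy uniting that clade.
Most parsimonious ingroup topology: ((((Lineage S,(Lineage D,Lineage T)),Lineage Y),Lineage Z),Lineage K).
Changes per character on this tree: Trait 1: 1; Trait 2: 1; Trait 3: 1; Trait 4: 1; Trait 5: 1; Trait 6: 2; Trait 7: 1; Trait 8: 1.
Total = 9.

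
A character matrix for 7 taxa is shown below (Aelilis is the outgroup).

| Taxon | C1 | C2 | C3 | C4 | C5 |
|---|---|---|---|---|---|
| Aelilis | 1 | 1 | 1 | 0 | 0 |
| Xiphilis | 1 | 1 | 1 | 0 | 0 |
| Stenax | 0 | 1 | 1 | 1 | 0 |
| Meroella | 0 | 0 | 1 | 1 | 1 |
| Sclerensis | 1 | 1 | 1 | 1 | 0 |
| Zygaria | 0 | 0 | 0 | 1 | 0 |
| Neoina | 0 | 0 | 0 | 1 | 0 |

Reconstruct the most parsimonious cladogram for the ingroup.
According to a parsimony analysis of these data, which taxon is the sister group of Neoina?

Zygaria

Character polarity is set by the outgroup: the derived state is whichever differs from the outgroup's state, so for C1, C2, C3 the derived state is '0', and for the remaining characters it is '1'.
C1: derived state '0' in Meroella, Neoina, Stenax, and Zygaria only — synapomorphy for {Meroella, Neoina, Stenax, Zygaria}.
Only Meroella, Neoina, and Zygaria show the derived state '0' for C2, supporting them as a clade.
C3 (derived state '0') is shared by Neoina and Zygaria — a synapomorphy uniting that clade.
C4 (derived state '1') is shared by Meroella, Neoina, Sclerensis, Stenax, and Zygaria — a synapomorphy uniting that clade.
C5 (derived state '1') is unique to Meroella (autapomorphy; uninformative for grouping).
Most parsimonious ingroup topology: (Xiphilis,((Stenax,(Meroella,(Zygaria,Neoina))),Sclerensis)).
Neoina and Zygaria form a cherry on this tree, so they are sister taxa.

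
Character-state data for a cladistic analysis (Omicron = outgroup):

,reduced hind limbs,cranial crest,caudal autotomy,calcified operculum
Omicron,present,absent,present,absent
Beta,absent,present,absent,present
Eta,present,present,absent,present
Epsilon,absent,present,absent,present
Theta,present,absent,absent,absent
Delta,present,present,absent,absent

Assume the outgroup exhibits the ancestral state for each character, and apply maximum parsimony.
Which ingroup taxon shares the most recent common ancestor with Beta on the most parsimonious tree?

Epsilon

Character polarity is set by the outgroup: the derived state is whichever differs from the outgroup's state, so for reduced hind limbs, caudal autotomy the derived state is 'absent', and for the remaining characters it is 'present'.
reduced hind limbs: derived state 'absent' in Beta and Epsilon only — synapomorphy for {Beta, Epsilon}.
cranial crest (derived state 'present') is shared by Beta, Delta, Epsilon, and Eta — a synapomorphy uniting that clade.
All ingroup taxa share the derived state 'absent' for caudal autotomy; it defines the ingroup but does not resolve relationships within it.
Only Beta, Epsilon, and Eta show the derived state 'present' for calcified operculum, supporting them as a clade.
Most parsimonious ingroup topology: ((((Beta,Epsilon),Eta),Delta),Theta).
Beta and Epsilon form a cherry on this tree, so they are sister taxa.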